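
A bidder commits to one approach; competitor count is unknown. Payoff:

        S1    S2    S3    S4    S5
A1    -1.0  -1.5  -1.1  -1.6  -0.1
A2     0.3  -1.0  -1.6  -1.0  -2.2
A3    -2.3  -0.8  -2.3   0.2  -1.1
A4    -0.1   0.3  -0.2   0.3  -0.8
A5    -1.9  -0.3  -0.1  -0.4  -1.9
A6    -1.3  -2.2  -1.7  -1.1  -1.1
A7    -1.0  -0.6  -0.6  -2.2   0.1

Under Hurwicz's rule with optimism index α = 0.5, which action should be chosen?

A4

A1: 0.5·(-0.1) + 0.5·(-1.6) = -0.85
A2: 0.5·0.3 + 0.5·(-2.2) = -0.95
A3: 0.5·0.2 + 0.5·(-2.3) = -1.05
A4: 0.5·0.3 + 0.5·(-0.8) = -0.25
A5: 0.5·(-0.1) + 0.5·(-1.9) = -1
A6: 0.5·(-1.1) + 0.5·(-2.2) = -1.65
A7: 0.5·0.1 + 0.5·(-2.2) = -1.05
Highest Hurwicz score = -0.25 → A4.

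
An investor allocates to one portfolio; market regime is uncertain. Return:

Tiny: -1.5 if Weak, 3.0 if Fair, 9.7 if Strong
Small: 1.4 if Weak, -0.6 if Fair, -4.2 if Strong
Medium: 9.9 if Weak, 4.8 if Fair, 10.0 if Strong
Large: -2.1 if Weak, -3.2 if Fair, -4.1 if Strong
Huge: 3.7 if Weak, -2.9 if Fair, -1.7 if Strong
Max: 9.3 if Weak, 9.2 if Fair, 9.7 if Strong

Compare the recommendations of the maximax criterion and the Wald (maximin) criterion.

maximax → Medium; maximin → Max (disagree)

Row maxima: Tiny=9.7, Small=1.4, Medium=10.0, Large=-2.1, Huge=3.7, Max=9.7
Best best-case = 10.0 → Medium.
Row minima: Tiny=-1.5, Small=-4.2, Medium=4.8, Large=-4.1, Huge=-2.9, Max=9.2
Best worst-case = 9.2 → Max.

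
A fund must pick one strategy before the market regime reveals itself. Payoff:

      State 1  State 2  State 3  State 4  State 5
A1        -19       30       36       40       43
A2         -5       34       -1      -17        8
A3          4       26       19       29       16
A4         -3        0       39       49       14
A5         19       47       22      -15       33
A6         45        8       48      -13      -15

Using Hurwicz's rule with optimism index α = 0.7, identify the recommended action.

A4

A1: 0.7·43 + 0.3·(-19) = 24.4
A2: 0.7·34 + 0.3·(-17) = 18.7
A3: 0.7·29 + 0.3·4 = 21.5
A4: 0.7·49 + 0.3·(-3) = 33.4
A5: 0.7·47 + 0.3·(-15) = 28.4
A6: 0.7·48 + 0.3·(-15) = 29.1
Highest Hurwicz score = 33.4 → A4.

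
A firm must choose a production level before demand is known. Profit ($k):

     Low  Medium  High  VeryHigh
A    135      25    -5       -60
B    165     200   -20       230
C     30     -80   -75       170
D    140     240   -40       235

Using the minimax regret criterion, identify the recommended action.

Column bests: Low=165, Medium=240, High=-5, VeryHigh=235.
A regrets: 30, 215, 0, 295 → max 295
B regrets: 0, 40, 15, 5 → max 40
C regrets: 135, 320, 70, 65 → max 320
D regrets: 25, 0, 35, 0 → max 35
Smallest max regret = 35 → D.

D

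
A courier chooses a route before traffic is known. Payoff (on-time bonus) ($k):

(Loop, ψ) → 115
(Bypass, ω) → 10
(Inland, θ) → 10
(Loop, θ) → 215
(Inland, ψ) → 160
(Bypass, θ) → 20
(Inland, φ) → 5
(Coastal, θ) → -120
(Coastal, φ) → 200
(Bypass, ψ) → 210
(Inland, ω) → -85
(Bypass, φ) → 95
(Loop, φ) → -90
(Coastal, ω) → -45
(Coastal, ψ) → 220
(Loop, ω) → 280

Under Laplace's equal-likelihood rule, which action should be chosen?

Row averages: Inland=22.5, Loop=130, Bypass=83.75, Coastal=63.75
Highest average = 130 → Loop.

Loop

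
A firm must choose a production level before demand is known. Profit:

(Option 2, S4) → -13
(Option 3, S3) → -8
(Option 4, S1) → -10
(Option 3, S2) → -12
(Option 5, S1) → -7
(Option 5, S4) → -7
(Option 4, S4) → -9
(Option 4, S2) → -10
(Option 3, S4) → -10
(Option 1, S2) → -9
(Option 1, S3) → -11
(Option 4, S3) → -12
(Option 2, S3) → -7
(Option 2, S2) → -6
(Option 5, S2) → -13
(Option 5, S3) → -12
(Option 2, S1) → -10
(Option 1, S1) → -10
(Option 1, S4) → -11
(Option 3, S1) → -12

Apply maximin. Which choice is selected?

Option 1

Row minima: Option 1=-11, Option 2=-13, Option 3=-12, Option 4=-12, Option 5=-13
Best worst-case = -11 → Option 1.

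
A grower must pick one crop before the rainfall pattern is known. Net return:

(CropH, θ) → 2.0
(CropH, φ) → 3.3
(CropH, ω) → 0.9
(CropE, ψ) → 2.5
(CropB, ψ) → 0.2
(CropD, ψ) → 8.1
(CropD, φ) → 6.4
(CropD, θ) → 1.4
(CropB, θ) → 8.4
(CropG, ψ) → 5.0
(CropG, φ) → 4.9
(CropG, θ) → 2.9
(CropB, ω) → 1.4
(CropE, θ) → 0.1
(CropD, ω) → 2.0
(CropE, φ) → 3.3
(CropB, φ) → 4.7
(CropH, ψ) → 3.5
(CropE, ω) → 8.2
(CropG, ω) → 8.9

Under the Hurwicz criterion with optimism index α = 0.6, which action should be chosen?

CropG

CropE: 0.6·8.2 + 0.4·0.1 = 4.96
CropD: 0.6·8.1 + 0.4·1.4 = 5.42
CropG: 0.6·8.9 + 0.4·2.9 = 6.5
CropH: 0.6·3.5 + 0.4·0.9 = 2.46
CropB: 0.6·8.4 + 0.4·0.2 = 5.12
Highest Hurwicz score = 6.5 → CropG.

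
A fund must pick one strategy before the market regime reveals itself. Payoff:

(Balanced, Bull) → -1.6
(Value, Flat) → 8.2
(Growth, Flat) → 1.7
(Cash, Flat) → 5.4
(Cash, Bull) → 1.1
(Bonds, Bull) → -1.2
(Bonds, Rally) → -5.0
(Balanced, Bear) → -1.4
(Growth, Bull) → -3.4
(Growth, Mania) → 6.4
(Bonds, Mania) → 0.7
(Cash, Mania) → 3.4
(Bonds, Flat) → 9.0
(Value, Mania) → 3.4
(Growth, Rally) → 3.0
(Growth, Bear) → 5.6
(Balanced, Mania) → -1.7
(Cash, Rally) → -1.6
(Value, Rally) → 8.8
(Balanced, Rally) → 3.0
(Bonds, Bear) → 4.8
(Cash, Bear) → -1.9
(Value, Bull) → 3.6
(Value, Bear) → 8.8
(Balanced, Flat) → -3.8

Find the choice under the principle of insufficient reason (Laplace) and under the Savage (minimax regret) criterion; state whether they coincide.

Row averages: Bonds=1.66, Balanced=-1.1, Value=6.56, Cash=1.28, Growth=2.66
Highest average = 6.56 → Value.
Column bests: Bear=8.8, Flat=9.0, Bull=3.6, Rally=8.8, Mania=6.4.
Bonds regrets: 4.0, 0.0, 4.8, 13.8, 5.7 → max 13.8
Balanced regrets: 10.2, 12.8, 5.2, 5.8, 8.1 → max 12.8
Value regrets: 0.0, 0.8, 0.0, 0.0, 3.0 → max 3.0
Cash regrets: 10.7, 3.6, 2.5, 10.4, 3.0 → max 10.7
Growth regrets: 3.2, 7.3, 7.0, 5.8, 0.0 → max 7.3
Smallest max regret = 3.0 → Value.

laplace → Value; minimax regret → Value (agree)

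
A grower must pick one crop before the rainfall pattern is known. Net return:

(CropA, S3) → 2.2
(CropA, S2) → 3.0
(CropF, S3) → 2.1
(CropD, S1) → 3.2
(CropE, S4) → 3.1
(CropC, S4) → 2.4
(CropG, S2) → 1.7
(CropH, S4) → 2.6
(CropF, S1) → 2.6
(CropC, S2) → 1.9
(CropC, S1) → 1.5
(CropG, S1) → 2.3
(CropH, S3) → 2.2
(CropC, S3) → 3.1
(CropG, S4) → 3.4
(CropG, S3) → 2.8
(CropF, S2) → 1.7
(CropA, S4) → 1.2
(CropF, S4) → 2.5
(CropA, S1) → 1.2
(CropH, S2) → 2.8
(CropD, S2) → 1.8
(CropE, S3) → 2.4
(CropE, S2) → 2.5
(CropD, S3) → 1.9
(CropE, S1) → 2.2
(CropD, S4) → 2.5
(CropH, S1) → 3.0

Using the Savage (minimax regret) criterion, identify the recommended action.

Column bests: S1=3.2, S2=3.0, S3=3.1, S4=3.4.
CropH regrets: 0.2, 0.2, 0.9, 0.8 → max 0.9
CropD regrets: 0.0, 1.2, 1.2, 0.9 → max 1.2
CropF regrets: 0.6, 1.3, 1.0, 0.9 → max 1.3
CropG regrets: 0.9, 1.3, 0.3, 0.0 → max 1.3
CropA regrets: 2.0, 0.0, 0.9, 2.2 → max 2.2
CropE regrets: 1.0, 0.5, 0.7, 0.3 → max 1.0
CropC regrets: 1.7, 1.1, 0.0, 1.0 → max 1.7
Smallest max regret = 0.9 → CropH.

CropH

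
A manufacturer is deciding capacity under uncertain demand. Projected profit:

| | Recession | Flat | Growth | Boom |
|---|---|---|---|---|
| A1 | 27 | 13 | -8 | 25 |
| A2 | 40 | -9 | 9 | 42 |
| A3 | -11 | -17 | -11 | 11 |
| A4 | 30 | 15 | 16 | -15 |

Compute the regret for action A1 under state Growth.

24

Best payoff under Growth is 16.
Regret = 16 − (-8) = 24.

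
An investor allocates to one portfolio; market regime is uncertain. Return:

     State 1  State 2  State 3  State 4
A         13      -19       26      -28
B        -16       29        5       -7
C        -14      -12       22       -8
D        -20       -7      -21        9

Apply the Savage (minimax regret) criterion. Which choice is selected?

B

Column bests: State 1=13, State 2=29, State 3=26, State 4=9.
A regrets: 0, 48, 0, 37 → max 48
B regrets: 29, 0, 21, 16 → max 29
C regrets: 27, 41, 4, 17 → max 41
D regrets: 33, 36, 47, 0 → max 47
Smallest max regret = 29 → B.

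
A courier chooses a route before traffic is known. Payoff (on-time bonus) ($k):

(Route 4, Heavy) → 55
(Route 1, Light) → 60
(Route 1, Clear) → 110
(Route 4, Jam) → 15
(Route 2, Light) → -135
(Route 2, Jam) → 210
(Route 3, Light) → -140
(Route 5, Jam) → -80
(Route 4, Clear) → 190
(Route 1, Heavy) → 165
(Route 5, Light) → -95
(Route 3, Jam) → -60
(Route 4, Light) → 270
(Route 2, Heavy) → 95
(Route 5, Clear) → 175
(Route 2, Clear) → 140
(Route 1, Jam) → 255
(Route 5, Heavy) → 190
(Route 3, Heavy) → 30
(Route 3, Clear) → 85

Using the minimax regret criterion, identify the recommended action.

Column bests: Clear=190, Light=270, Heavy=190, Jam=255.
Route 1 regrets: 80, 210, 25, 0 → max 210
Route 2 regrets: 50, 405, 95, 45 → max 405
Route 3 regrets: 105, 410, 160, 315 → max 410
Route 4 regrets: 0, 0, 135, 240 → max 240
Route 5 regrets: 15, 365, 0, 335 → max 365
Smallest max regret = 210 → Route 1.

Route 1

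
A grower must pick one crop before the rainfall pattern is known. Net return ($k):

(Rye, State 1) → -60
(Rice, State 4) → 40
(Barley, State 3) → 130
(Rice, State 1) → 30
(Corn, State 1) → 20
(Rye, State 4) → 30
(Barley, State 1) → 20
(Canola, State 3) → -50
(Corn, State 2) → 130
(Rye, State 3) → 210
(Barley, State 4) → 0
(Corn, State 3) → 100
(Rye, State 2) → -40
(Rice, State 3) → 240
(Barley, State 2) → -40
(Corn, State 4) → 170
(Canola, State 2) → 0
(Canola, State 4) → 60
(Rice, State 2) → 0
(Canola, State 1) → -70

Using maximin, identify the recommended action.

Corn

Row minima: Barley=-40, Corn=20, Rice=0, Rye=-60, Canola=-70
Best worst-case = 20 → Corn.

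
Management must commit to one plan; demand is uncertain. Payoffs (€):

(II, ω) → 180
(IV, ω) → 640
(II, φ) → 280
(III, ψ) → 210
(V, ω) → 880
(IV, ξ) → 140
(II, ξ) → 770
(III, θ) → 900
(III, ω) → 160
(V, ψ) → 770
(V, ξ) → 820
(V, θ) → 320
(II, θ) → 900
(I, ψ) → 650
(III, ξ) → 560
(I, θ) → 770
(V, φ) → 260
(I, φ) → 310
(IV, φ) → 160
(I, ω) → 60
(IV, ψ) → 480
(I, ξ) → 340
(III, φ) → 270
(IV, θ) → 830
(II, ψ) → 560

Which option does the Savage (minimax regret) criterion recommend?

Column bests: θ=900, φ=310, ψ=770, ω=880, ξ=820.
I regrets: 130, 0, 120, 820, 480 → max 820
II regrets: 0, 30, 210, 700, 50 → max 700
III regrets: 0, 40, 560, 720, 260 → max 720
IV regrets: 70, 150, 290, 240, 680 → max 680
V regrets: 580, 50, 0, 0, 0 → max 580
Smallest max regret = 580 → V.

V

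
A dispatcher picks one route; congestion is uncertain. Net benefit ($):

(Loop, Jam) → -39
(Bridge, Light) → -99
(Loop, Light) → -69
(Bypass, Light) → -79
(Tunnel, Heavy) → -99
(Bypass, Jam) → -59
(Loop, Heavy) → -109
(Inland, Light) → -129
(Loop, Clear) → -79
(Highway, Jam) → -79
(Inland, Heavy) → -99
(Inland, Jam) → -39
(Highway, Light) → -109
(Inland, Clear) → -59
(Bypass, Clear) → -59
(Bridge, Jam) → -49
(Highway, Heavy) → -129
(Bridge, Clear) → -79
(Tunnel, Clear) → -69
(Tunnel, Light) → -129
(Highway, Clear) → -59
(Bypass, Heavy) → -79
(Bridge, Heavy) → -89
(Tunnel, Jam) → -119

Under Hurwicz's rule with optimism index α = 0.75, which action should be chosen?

Loop

Tunnel: 0.75·(-69) + 0.25·(-129) = -84
Loop: 0.75·(-39) + 0.25·(-109) = -56.5
Highway: 0.75·(-59) + 0.25·(-129) = -76.5
Inland: 0.75·(-39) + 0.25·(-129) = -61.5
Bridge: 0.75·(-49) + 0.25·(-99) = -61.5
Bypass: 0.75·(-59) + 0.25·(-79) = -64
Highest Hurwicz score = -56.5 → Loop.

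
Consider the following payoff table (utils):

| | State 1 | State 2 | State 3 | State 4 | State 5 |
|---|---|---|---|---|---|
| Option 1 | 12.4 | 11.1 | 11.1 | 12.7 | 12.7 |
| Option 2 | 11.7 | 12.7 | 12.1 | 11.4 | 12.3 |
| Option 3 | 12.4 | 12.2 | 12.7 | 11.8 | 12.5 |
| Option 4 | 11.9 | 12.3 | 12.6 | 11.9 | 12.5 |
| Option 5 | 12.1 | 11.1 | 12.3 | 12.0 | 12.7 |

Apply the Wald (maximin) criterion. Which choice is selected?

Row minima: Option 1=11.1, Option 2=11.4, Option 3=11.8, Option 4=11.9, Option 5=11.1
Best worst-case = 11.9 → Option 4.

Option 4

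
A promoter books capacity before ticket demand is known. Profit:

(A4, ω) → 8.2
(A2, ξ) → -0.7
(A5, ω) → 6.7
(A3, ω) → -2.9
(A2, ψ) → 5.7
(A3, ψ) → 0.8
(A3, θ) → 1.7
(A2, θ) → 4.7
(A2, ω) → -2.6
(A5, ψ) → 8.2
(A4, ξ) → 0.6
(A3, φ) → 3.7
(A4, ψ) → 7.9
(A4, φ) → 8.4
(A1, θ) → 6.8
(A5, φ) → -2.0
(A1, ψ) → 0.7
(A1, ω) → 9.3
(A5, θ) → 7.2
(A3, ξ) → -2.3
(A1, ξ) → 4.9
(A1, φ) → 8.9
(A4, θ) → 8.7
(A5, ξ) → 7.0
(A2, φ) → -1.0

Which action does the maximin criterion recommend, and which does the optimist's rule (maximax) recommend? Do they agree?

Row minima: A1=0.7, A2=-2.6, A3=-2.9, A4=0.6, A5=-2.0
Best worst-case = 0.7 → A1.
Row maxima: A1=9.3, A2=5.7, A3=3.7, A4=8.7, A5=8.2
Best best-case = 9.3 → A1.

maximin → A1; maximax → A1 (agree)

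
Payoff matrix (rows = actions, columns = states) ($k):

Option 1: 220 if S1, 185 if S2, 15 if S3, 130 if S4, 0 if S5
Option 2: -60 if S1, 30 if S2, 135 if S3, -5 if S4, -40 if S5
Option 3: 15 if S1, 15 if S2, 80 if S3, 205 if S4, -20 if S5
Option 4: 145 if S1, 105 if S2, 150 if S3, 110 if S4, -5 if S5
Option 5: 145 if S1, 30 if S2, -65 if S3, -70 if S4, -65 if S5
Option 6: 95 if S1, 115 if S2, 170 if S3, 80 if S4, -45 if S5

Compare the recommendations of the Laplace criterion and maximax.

laplace → Option 1; maximax → Option 1 (agree)

Row averages: Option 1=110, Option 2=12, Option 3=59, Option 4=101, Option 5=-5, Option 6=83
Highest average = 110 → Option 1.
Row maxima: Option 1=220, Option 2=135, Option 3=205, Option 4=150, Option 5=145, Option 6=170
Best best-case = 220 → Option 1.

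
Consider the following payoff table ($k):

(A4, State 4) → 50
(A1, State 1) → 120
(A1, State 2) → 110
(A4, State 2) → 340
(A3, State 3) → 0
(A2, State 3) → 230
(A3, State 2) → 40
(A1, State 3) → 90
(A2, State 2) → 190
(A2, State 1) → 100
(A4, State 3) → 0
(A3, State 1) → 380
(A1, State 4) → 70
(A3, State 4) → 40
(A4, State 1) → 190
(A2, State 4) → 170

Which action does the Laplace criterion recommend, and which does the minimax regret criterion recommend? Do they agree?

Row averages: A1=97.5, A2=172.5, A3=115, A4=145
Highest average = 172.5 → A2.
Column bests: State 1=380, State 2=340, State 3=230, State 4=170.
A1 regrets: 260, 230, 140, 100 → max 260
A2 regrets: 280, 150, 0, 0 → max 280
A3 regrets: 0, 300, 230, 130 → max 300
A4 regrets: 190, 0, 230, 120 → max 230
Smallest max regret = 230 → A4.

laplace → A2; minimax regret → A4 (disagree)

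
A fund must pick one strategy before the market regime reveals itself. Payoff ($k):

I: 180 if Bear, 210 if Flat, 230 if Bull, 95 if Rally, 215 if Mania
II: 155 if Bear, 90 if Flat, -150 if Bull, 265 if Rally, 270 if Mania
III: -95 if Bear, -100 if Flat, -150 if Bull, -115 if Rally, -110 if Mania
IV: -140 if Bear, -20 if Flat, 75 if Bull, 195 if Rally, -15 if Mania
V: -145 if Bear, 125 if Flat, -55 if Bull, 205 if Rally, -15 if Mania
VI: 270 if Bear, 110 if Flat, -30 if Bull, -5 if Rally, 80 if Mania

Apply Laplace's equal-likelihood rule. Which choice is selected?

Row averages: I=186, II=126, III=-114, IV=19, V=23, VI=85
Highest average = 186 → I.

I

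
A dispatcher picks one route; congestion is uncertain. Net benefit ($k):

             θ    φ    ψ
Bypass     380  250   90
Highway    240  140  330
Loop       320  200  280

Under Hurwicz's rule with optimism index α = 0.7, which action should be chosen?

Bypass

Bypass: 0.7·380 + 0.3·90 = 293
Highway: 0.7·330 + 0.3·140 = 273
Loop: 0.7·320 + 0.3·200 = 284
Highest Hurwicz score = 293 → Bypass.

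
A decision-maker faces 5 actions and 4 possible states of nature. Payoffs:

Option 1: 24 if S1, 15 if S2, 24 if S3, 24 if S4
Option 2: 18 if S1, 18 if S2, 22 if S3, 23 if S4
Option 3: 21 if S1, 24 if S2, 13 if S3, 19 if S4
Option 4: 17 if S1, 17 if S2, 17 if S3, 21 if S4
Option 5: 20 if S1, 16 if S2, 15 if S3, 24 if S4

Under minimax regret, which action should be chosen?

Option 2

Column bests: S1=24, S2=24, S3=24, S4=24.
Option 1 regrets: 0, 9, 0, 0 → max 9
Option 2 regrets: 6, 6, 2, 1 → max 6
Option 3 regrets: 3, 0, 11, 5 → max 11
Option 4 regrets: 7, 7, 7, 3 → max 7
Option 5 regrets: 4, 8, 9, 0 → max 9
Smallest max regret = 6 → Option 2.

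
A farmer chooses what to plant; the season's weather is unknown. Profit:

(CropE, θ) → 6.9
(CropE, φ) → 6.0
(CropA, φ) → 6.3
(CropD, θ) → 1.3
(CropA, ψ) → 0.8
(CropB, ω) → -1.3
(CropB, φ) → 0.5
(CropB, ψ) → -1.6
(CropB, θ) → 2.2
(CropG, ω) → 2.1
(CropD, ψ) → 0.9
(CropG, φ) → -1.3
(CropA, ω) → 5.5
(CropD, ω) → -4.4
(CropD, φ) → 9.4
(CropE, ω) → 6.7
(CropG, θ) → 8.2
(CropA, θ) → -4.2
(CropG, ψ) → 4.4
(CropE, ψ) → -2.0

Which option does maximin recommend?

CropG

Row minima: CropD=-4.4, CropA=-4.2, CropB=-1.6, CropG=-1.3, CropE=-2.0
Best worst-case = -1.3 → CropG.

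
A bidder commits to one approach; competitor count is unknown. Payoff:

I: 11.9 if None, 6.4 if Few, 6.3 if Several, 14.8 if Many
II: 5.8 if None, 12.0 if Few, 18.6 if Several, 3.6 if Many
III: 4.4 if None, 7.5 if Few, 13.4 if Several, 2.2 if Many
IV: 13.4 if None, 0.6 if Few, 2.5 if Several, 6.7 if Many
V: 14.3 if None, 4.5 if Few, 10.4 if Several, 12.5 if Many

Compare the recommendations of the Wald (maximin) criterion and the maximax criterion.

Row minima: I=6.3, II=3.6, III=2.2, IV=0.6, V=4.5
Best worst-case = 6.3 → I.
Row maxima: I=14.8, II=18.6, III=13.4, IV=13.4, V=14.3
Best best-case = 18.6 → II.

maximin → I; maximax → II (disagree)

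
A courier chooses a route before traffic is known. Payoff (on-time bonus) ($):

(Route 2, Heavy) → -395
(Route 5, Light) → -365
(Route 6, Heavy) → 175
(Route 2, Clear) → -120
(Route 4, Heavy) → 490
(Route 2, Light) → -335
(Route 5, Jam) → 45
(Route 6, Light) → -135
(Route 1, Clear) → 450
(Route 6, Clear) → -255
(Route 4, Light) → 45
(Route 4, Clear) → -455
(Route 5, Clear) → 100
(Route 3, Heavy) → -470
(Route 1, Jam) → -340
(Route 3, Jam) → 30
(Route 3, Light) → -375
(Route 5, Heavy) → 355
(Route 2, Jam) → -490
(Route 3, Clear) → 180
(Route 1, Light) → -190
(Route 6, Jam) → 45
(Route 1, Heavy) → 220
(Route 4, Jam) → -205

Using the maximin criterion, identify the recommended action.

Route 6

Row minima: Route 1=-340, Route 2=-490, Route 3=-470, Route 4=-455, Route 5=-365, Route 6=-255
Best worst-case = -255 → Route 6.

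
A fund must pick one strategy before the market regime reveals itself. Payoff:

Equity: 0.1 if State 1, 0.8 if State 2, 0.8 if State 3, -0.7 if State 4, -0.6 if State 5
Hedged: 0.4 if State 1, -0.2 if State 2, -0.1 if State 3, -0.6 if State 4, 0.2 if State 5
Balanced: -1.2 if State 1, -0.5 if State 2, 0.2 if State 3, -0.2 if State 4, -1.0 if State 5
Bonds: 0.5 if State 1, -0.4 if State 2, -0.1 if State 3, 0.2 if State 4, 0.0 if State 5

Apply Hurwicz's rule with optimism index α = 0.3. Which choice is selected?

Equity: 0.3·0.8 + 0.7·(-0.7) = -0.25
Hedged: 0.3·0.4 + 0.7·(-0.6) = -0.3
Balanced: 0.3·0.2 + 0.7·(-1.2) = -0.78
Bonds: 0.3·0.5 + 0.7·(-0.4) = -0.13
Highest Hurwicz score = -0.13 → Bonds.

Bonds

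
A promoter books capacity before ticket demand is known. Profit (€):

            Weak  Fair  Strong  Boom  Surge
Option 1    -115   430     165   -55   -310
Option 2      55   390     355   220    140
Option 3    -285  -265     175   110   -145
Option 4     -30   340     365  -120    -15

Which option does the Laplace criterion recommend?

Row averages: Option 1=23, Option 2=232, Option 3=-82, Option 4=108
Highest average = 232 → Option 2.

Option 2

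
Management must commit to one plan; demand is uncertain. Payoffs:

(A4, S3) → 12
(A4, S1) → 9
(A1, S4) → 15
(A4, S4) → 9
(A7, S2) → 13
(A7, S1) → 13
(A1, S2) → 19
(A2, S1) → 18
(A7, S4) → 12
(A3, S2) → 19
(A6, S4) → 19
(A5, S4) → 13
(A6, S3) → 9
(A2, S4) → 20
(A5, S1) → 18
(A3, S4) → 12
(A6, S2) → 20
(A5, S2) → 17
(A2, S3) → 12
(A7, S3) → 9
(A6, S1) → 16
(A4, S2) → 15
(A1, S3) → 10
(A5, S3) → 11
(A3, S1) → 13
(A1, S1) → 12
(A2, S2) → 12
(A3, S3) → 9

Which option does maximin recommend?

Row minima: A1=10, A2=12, A3=9, A4=9, A5=11, A6=9, A7=9
Best worst-case = 12 → A2.

A2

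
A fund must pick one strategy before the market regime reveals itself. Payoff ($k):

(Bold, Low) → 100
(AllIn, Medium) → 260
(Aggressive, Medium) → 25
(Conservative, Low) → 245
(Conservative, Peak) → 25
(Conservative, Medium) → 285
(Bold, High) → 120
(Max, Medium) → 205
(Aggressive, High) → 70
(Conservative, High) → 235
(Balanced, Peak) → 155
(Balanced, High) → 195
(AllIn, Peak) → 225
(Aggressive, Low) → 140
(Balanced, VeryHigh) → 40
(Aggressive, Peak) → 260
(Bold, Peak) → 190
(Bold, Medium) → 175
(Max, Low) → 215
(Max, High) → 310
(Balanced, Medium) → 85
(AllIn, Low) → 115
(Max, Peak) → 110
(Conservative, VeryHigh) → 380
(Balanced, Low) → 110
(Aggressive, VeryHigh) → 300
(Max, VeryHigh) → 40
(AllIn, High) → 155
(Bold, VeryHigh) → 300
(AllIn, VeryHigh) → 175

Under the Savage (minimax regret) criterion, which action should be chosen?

Bold

Column bests: Low=245, Medium=285, High=310, VeryHigh=380, Peak=260.
Conservative regrets: 0, 0, 75, 0, 235 → max 235
Balanced regrets: 135, 200, 115, 340, 105 → max 340
Aggressive regrets: 105, 260, 240, 80, 0 → max 260
Bold regrets: 145, 110, 190, 80, 70 → max 190
AllIn regrets: 130, 25, 155, 205, 35 → max 205
Max regrets: 30, 80, 0, 340, 150 → max 340
Smallest max regret = 190 → Bold.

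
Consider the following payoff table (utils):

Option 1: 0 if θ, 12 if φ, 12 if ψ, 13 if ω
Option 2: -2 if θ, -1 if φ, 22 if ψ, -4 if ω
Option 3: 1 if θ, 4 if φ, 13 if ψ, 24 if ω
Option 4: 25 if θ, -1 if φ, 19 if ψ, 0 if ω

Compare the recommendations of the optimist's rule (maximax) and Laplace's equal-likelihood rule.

maximax → Option 4; laplace → Option 4 (agree)

Row maxima: Option 1=13, Option 2=22, Option 3=24, Option 4=25
Best best-case = 25 → Option 4.
Row averages: Option 1=9.25, Option 2=3.75, Option 3=10.5, Option 4=10.75
Highest average = 10.75 → Option 4.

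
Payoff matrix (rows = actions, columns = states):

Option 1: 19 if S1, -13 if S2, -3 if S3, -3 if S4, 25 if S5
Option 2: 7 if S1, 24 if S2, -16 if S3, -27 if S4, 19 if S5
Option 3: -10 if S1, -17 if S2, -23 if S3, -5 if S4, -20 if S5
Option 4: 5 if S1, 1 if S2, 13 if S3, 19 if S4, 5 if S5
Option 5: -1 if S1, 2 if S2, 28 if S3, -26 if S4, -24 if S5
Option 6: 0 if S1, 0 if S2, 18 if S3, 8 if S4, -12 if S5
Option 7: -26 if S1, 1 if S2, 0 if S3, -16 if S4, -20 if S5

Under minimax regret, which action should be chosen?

Option 4

Column bests: S1=19, S2=24, S3=28, S4=19, S5=25.
Option 1 regrets: 0, 37, 31, 22, 0 → max 37
Option 2 regrets: 12, 0, 44, 46, 6 → max 46
Option 3 regrets: 29, 41, 51, 24, 45 → max 51
Option 4 regrets: 14, 23, 15, 0, 20 → max 23
Option 5 regrets: 20, 22, 0, 45, 49 → max 49
Option 6 regrets: 19, 24, 10, 11, 37 → max 37
Option 7 regrets: 45, 23, 28, 35, 45 → max 45
Smallest max regret = 23 → Option 4.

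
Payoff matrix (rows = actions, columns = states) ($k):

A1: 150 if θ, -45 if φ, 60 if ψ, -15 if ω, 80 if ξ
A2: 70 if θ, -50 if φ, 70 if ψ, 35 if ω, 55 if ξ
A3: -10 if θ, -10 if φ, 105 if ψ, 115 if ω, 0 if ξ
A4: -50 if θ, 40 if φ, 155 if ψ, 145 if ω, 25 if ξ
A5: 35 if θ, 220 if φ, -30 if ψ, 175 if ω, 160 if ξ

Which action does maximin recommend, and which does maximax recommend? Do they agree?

maximin → A3; maximax → A5 (disagree)

Row minima: A1=-45, A2=-50, A3=-10, A4=-50, A5=-30
Best worst-case = -10 → A3.
Row maxima: A1=150, A2=70, A3=115, A4=155, A5=220
Best best-case = 220 → A5.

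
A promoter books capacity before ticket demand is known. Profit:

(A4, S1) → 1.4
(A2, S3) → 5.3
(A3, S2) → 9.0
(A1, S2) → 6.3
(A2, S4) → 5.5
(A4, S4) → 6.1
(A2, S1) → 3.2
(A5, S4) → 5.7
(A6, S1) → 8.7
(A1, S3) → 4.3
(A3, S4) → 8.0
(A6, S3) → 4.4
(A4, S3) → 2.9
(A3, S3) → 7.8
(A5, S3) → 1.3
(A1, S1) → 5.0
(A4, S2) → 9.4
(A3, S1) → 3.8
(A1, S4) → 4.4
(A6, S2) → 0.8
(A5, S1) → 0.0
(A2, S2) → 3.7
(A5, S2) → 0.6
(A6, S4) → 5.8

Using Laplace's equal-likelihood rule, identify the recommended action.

A3

Row averages: A1=5, A2=4.425, A3=7.15, A4=4.95, A5=1.9, A6=4.925
Highest average = 7.15 → A3.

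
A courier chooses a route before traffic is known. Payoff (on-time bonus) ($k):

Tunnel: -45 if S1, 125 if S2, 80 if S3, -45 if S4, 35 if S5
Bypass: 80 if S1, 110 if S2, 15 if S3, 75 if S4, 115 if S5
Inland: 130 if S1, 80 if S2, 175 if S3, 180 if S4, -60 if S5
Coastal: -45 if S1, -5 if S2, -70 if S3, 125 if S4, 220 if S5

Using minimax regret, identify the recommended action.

Column bests: S1=130, S2=125, S3=175, S4=180, S5=220.
Tunnel regrets: 175, 0, 95, 225, 185 → max 225
Bypass regrets: 50, 15, 160, 105, 105 → max 160
Inland regrets: 0, 45, 0, 0, 280 → max 280
Coastal regrets: 175, 130, 245, 55, 0 → max 245
Smallest max regret = 160 → Bypass.

Bypass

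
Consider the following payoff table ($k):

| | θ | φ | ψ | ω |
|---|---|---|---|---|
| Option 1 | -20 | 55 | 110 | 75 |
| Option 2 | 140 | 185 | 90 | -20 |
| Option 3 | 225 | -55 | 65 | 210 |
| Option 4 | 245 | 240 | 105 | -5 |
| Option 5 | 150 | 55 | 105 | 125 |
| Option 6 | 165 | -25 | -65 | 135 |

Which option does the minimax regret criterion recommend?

Column bests: θ=245, φ=240, ψ=110, ω=210.
Option 1 regrets: 265, 185, 0, 135 → max 265
Option 2 regrets: 105, 55, 20, 230 → max 230
Option 3 regrets: 20, 295, 45, 0 → max 295
Option 4 regrets: 0, 0, 5, 215 → max 215
Option 5 regrets: 95, 185, 5, 85 → max 185
Option 6 regrets: 80, 265, 175, 75 → max 265
Smallest max regret = 185 → Option 5.

Option 5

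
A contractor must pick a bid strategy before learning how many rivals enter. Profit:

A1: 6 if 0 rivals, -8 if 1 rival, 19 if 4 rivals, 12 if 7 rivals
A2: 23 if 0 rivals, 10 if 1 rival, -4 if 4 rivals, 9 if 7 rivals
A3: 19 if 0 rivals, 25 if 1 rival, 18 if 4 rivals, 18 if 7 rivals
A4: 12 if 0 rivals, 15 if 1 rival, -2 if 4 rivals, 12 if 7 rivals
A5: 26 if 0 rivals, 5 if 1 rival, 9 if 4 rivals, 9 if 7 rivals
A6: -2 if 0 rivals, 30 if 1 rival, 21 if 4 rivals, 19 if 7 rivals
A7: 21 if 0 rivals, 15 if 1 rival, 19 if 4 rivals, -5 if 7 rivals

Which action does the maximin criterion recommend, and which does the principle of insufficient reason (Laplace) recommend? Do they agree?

Row minima: A1=-8, A2=-4, A3=18, A4=-2, A5=5, A6=-2, A7=-5
Best worst-case = 18 → A3.
Row averages: A1=7.25, A2=9.5, A3=20, A4=9.25, A5=12.25, A6=17, A7=12.5
Highest average = 20 → A3.

maximin → A3; laplace → A3 (agree)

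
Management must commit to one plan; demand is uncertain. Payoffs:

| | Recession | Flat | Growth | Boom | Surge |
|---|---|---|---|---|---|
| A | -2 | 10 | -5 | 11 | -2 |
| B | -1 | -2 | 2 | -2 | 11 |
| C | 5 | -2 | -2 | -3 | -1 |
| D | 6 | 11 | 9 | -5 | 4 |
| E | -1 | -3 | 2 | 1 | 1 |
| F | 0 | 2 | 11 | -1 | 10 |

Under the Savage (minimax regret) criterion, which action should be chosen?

F

Column bests: Recession=6, Flat=11, Growth=11, Boom=11, Surge=11.
A regrets: 8, 1, 16, 0, 13 → max 16
B regrets: 7, 13, 9, 13, 0 → max 13
C regrets: 1, 13, 13, 14, 12 → max 14
D regrets: 0, 0, 2, 16, 7 → max 16
E regrets: 7, 14, 9, 10, 10 → max 14
F regrets: 6, 9, 0, 12, 1 → max 12
Smallest max regret = 12 → F.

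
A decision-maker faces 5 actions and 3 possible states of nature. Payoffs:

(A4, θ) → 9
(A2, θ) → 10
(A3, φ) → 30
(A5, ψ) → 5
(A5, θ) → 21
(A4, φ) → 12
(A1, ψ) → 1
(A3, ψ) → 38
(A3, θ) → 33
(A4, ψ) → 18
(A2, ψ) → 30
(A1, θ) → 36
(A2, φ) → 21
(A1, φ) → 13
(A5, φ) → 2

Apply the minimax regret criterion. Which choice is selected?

Column bests: θ=36, φ=30, ψ=38.
A1 regrets: 0, 17, 37 → max 37
A2 regrets: 26, 9, 8 → max 26
A3 regrets: 3, 0, 0 → max 3
A4 regrets: 27, 18, 20 → max 27
A5 regrets: 15, 28, 33 → max 33
Smallest max regret = 3 → A3.

A3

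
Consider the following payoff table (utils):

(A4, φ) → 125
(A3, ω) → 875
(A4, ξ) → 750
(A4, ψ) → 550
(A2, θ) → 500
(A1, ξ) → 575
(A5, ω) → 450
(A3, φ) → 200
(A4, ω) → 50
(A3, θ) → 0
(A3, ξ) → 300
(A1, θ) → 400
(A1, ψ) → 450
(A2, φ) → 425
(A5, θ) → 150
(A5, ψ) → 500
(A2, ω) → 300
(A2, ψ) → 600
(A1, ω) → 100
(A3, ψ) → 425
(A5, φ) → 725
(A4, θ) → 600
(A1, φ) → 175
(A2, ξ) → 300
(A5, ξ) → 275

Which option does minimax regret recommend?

Column bests: θ=600, φ=725, ψ=600, ω=875, ξ=750.
A1 regrets: 200, 550, 150, 775, 175 → max 775
A2 regrets: 100, 300, 0, 575, 450 → max 575
A3 regrets: 600, 525, 175, 0, 450 → max 600
A4 regrets: 0, 600, 50, 825, 0 → max 825
A5 regrets: 450, 0, 100, 425, 475 → max 475
Smallest max regret = 475 → A5.

A5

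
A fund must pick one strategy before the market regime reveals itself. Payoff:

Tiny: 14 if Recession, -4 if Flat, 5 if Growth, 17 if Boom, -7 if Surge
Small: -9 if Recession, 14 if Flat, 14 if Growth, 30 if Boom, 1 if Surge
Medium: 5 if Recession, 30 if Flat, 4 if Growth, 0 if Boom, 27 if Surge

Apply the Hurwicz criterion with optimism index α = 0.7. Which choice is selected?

Medium

Tiny: 0.7·17 + 0.3·(-7) = 9.8
Small: 0.7·30 + 0.3·(-9) = 18.3
Medium: 0.7·30 + 0.3·0 = 21
Highest Hurwicz score = 21 → Medium.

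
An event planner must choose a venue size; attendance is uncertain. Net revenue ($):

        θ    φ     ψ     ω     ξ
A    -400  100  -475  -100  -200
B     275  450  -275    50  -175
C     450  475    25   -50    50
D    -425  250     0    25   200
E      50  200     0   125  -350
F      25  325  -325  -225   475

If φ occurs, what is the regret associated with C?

Best payoff under φ is 475.
Regret = 475 − 475 = 0.

0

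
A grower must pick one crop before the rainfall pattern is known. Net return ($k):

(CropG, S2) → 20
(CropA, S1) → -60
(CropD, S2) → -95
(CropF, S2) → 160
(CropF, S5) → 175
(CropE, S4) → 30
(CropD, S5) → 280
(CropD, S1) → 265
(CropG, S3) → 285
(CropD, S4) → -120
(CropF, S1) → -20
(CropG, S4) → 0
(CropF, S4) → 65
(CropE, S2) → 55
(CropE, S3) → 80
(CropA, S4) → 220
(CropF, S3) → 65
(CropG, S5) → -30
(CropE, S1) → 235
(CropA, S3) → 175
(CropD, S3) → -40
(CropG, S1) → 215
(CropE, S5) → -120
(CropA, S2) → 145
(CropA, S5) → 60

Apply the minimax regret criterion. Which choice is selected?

Column bests: S1=265, S2=160, S3=285, S4=220, S5=280.
CropD regrets: 0, 255, 325, 340, 0 → max 340
CropG regrets: 50, 140, 0, 220, 310 → max 310
CropA regrets: 325, 15, 110, 0, 220 → max 325
CropE regrets: 30, 105, 205, 190, 400 → max 400
CropF regrets: 285, 0, 220, 155, 105 → max 285
Smallest max regret = 285 → CropF.

CropF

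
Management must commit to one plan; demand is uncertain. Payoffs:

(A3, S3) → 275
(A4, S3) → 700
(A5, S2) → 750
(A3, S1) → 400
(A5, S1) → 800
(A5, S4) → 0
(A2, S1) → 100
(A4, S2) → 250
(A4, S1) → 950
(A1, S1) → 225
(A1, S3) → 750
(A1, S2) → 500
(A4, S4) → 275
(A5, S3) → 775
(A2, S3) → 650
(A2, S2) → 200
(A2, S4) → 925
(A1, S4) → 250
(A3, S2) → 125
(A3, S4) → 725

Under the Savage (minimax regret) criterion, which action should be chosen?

A3

Column bests: S1=950, S2=750, S3=775, S4=925.
A1 regrets: 725, 250, 25, 675 → max 725
A2 regrets: 850, 550, 125, 0 → max 850
A3 regrets: 550, 625, 500, 200 → max 625
A4 regrets: 0, 500, 75, 650 → max 650
A5 regrets: 150, 0, 0, 925 → max 925
Smallest max regret = 625 → A3.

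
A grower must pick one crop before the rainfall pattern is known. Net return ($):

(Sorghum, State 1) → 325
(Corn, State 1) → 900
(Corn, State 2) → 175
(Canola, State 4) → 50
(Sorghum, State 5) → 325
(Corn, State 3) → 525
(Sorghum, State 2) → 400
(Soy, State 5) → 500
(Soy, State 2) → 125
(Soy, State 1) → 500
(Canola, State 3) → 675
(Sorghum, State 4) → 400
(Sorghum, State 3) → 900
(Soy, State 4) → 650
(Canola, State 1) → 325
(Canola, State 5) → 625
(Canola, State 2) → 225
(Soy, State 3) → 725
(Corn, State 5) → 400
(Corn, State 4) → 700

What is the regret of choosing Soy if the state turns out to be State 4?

50

Best payoff under State 4 is 700.
Regret = 700 − 650 = 50.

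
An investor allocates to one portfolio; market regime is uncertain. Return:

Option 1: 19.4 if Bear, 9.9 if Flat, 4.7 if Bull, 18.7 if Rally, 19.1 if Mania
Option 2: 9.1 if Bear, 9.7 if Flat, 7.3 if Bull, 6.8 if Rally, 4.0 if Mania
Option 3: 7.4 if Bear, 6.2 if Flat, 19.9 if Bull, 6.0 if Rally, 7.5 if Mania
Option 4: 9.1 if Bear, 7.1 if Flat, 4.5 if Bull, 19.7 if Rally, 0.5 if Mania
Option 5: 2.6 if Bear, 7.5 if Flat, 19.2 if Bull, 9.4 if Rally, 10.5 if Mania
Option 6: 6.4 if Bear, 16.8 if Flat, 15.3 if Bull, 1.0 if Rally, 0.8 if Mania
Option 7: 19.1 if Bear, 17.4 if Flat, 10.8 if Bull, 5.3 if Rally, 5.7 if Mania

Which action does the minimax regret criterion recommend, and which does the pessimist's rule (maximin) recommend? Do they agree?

Column bests: Bear=19.4, Flat=17.4, Bull=19.9, Rally=19.7, Mania=19.1.
Option 1 regrets: 0.0, 7.5, 15.2, 1.0, 0.0 → max 15.2
Option 2 regrets: 10.3, 7.7, 12.6, 12.9, 15.1 → max 15.1
Option 3 regrets: 12.0, 11.2, 0.0, 13.7, 11.6 → max 13.7
Option 4 regrets: 10.3, 10.3, 15.4, 0.0, 18.6 → max 18.6
Option 5 regrets: 16.8, 9.9, 0.7, 10.3, 8.6 → max 16.8
Option 6 regrets: 13.0, 0.6, 4.6, 18.7, 18.3 → max 18.7
Option 7 regrets: 0.3, 0.0, 9.1, 14.4, 13.4 → max 14.4
Smallest max regret = 13.7 → Option 3.
Row minima: Option 1=4.7, Option 2=4.0, Option 3=6.0, Option 4=0.5, Option 5=2.6, Option 6=0.8, Option 7=5.3
Best worst-case = 6.0 → Option 3.

minimax regret → Option 3; maximin → Option 3 (agree)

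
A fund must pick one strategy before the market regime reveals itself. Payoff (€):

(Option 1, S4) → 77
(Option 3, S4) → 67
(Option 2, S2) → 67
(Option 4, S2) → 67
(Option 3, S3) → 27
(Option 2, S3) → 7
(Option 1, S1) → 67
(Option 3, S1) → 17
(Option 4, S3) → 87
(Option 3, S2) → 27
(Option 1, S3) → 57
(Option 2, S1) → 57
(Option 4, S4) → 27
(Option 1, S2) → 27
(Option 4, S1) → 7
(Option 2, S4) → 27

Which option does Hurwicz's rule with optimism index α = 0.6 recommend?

Option 1: 0.6·77 + 0.4·27 = 57
Option 2: 0.6·67 + 0.4·7 = 43
Option 3: 0.6·67 + 0.4·17 = 47
Option 4: 0.6·87 + 0.4·7 = 55
Highest Hurwicz score = 57 → Option 1.

Option 1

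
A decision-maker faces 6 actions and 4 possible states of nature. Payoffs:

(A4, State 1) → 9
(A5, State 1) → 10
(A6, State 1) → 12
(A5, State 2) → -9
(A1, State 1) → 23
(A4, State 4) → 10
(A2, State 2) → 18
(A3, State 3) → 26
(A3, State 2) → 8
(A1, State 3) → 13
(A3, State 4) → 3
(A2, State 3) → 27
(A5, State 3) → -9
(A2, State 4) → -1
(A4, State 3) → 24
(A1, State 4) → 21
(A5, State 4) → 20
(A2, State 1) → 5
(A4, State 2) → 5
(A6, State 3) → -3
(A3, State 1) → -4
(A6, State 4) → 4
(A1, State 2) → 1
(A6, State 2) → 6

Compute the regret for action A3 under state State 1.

27

Best payoff under State 1 is 23.
Regret = 23 − (-4) = 27.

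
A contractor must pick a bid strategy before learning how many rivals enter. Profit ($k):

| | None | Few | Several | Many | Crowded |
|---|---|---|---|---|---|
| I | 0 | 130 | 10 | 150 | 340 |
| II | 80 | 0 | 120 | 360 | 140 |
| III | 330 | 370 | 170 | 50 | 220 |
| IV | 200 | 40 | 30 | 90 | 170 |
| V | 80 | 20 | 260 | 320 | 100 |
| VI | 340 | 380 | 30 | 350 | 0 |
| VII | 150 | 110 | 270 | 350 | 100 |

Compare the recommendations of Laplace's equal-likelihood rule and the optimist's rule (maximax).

laplace → III; maximax → VI (disagree)

Row averages: I=126, II=140, III=228, IV=106, V=156, VI=220, VII=196
Highest average = 228 → III.
Row maxima: I=340, II=360, III=370, IV=200, V=320, VI=380, VII=350
Best best-case = 380 → VI.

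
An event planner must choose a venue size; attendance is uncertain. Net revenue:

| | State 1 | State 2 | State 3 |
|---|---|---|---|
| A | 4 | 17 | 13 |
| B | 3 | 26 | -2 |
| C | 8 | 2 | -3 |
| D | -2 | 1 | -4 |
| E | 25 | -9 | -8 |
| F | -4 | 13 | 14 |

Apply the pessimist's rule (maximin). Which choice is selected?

Row minima: A=4, B=-2, C=-3, D=-4, E=-9, F=-4
Best worst-case = 4 → A.

A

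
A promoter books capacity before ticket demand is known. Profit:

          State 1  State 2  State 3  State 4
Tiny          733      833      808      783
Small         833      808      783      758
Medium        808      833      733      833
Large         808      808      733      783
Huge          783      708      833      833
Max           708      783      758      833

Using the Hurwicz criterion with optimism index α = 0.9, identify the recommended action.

Tiny: 0.9·833 + 0.1·733 = 823
Small: 0.9·833 + 0.1·758 = 825.5
Medium: 0.9·833 + 0.1·733 = 823
Large: 0.9·808 + 0.1·733 = 800.5
Huge: 0.9·833 + 0.1·708 = 820.5
Max: 0.9·833 + 0.1·708 = 820.5
Highest Hurwicz score = 825.5 → Small.

Small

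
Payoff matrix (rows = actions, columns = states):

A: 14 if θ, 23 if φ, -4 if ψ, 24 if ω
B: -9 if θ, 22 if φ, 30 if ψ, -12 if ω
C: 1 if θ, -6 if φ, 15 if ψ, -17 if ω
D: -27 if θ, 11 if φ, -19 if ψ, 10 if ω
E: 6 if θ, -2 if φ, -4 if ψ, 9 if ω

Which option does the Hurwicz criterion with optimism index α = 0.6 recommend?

A: 0.6·24 + 0.4·(-4) = 12.8
B: 0.6·30 + 0.4·(-12) = 13.2
C: 0.6·15 + 0.4·(-17) = 2.2
D: 0.6·11 + 0.4·(-27) = -4.2
E: 0.6·9 + 0.4·(-4) = 3.8
Highest Hurwicz score = 13.2 → B.

B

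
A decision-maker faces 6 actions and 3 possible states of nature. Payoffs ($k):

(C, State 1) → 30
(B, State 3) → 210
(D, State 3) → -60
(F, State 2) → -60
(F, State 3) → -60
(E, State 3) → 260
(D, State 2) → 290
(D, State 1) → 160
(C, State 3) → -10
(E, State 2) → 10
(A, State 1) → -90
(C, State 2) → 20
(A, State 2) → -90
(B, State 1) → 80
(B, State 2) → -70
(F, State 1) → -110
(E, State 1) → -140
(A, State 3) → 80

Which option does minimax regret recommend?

C

Column bests: State 1=160, State 2=290, State 3=260.
A regrets: 250, 380, 180 → max 380
B regrets: 80, 360, 50 → max 360
C regrets: 130, 270, 270 → max 270
D regrets: 0, 0, 320 → max 320
E regrets: 300, 280, 0 → max 300
F regrets: 270, 350, 320 → max 350
Smallest max regret = 270 → C.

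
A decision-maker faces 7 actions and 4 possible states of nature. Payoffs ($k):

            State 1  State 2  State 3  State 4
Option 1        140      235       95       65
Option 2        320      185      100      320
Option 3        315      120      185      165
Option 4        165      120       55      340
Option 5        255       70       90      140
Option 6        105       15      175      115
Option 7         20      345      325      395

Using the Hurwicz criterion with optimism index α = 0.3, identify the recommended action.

Option 1: 0.3·235 + 0.7·65 = 116
Option 2: 0.3·320 + 0.7·100 = 166
Option 3: 0.3·315 + 0.7·120 = 178.5
Option 4: 0.3·340 + 0.7·55 = 140.5
Option 5: 0.3·255 + 0.7·70 = 125.5
Option 6: 0.3·175 + 0.7·15 = 63
Option 7: 0.3·395 + 0.7·20 = 132.5
Highest Hurwicz score = 178.5 → Option 3.

Option 3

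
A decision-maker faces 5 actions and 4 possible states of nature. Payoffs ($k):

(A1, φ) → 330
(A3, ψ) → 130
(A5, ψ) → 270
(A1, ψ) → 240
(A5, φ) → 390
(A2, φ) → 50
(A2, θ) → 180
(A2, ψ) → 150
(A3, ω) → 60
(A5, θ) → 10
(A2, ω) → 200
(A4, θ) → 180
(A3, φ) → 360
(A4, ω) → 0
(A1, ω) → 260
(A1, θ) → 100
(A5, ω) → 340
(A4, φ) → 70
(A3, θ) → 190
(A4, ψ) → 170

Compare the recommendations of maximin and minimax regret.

maximin → A1; minimax regret → A1 (agree)

Row minima: A1=100, A2=50, A3=60, A4=0, A5=10
Best worst-case = 100 → A1.
Column bests: θ=190, φ=390, ψ=270, ω=340.
A1 regrets: 90, 60, 30, 80 → max 90
A2 regrets: 10, 340, 120, 140 → max 340
A3 regrets: 0, 30, 140, 280 → max 280
A4 regrets: 10, 320, 100, 340 → max 340
A5 regrets: 180, 0, 0, 0 → max 180
Smallest max regret = 90 → A1.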